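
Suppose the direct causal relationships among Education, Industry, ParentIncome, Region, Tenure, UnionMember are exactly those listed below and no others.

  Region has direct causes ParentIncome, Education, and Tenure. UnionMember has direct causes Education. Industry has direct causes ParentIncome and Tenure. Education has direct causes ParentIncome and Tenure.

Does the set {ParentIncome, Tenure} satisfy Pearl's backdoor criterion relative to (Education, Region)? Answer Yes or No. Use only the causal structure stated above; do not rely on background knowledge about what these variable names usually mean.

Yes

Backdoor paths from Education to Region (paths whose first edge points into Education):
  P1: Education <- Tenure -> Industry <- ParentIncome -> Region
  P2: Education <- Tenure -> Region
  P3: Education <- ParentIncome -> Industry <- Tenure -> Region
  P4: Education <- ParentIncome -> Region
Condition 1 (no descendant of Education in the set): holds — descendants of Education are {Region, UnionMember}; none are in {ParentIncome, Tenure}.
Condition 2 (every backdoor path blocked by {ParentIncome, Tenure}):
  P1: blocked at fork node Tenure ∈ conditioning set.
  P2: blocked at fork node Tenure ∈ conditioning set.
  P3: blocked at fork node ParentIncome ∈ conditioning set.
  P4: blocked at fork node ParentIncome ∈ conditioning set.
{ParentIncome, Tenure} satisfies the backdoor criterion.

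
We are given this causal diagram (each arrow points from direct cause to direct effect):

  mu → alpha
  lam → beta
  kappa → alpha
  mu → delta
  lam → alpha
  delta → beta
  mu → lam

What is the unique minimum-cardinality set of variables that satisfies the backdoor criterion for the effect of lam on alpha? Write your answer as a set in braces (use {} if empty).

Variables eligible for adjustment (non-descendants of lam, excluding lam and alpha): {delta, kappa, mu}.
Backdoor paths from lam to alpha:
  P1: lam <- mu -> alpha
The empty set is not sufficient: P1 (lam <- mu -> alpha) has no collider blocking it and no conditioned non-collider, so it is open.
Try {mu}:
  P1: blocked at fork node mu ∈ conditioning set.
{mu} contains no descendant of lam and blocks every backdoor path.
No other singleton works — e.g. {kappa} leaves P1 open — so {mu} is the unique smallest valid adjustment set.

{mu}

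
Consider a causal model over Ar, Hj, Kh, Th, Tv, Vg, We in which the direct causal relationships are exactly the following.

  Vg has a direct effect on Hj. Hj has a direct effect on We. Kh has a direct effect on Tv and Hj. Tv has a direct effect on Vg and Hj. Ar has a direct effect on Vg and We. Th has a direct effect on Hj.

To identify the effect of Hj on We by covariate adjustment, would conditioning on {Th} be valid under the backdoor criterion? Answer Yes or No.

Backdoor paths from Hj to We (paths whose first edge points into Hj):
  P1: Hj <- Kh -> Tv -> Vg <- Ar -> We
  P2: Hj <- Tv -> Vg <- Ar -> We
  P3: Hj <- Vg <- Ar -> We
Condition 1 (no descendant of Hj in the set): holds — descendants of Hj are {We}; none are in {Th}.
Condition 2 (every backdoor path blocked by {Th}):
  P1: blocked at collider Vg (neither it nor any descendant is in the conditioning set).
  P2: blocked at collider Vg (neither it nor any descendant is in the conditioning set).
  P3: open — no interior node is in the conditioning set.
{Th} does not satisfy the backdoor criterion.

No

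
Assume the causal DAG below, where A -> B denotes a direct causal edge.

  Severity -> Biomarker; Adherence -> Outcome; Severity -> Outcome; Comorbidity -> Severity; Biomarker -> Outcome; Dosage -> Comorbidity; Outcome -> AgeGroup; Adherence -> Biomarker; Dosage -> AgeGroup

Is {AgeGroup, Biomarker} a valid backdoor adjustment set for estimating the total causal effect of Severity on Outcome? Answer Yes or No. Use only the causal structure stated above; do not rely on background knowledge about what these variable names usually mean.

Backdoor paths from Severity to Outcome (paths whose first edge points into Severity):
  P1: Severity <- Comorbidity <- Dosage -> AgeGroup <- Outcome
Condition 1 (no descendant of Severity in the set): FAILS — AgeGroup and Biomarker are descendants of Severity.
Condition 2 (every backdoor path blocked by {AgeGroup, Biomarker}):
  P1: open — collider(s) AgeGroup are conditioned on (or have a conditioned descendant) and no non-collider on the path is in the set.
{AgeGroup, Biomarker} does not satisfy the backdoor criterion.

No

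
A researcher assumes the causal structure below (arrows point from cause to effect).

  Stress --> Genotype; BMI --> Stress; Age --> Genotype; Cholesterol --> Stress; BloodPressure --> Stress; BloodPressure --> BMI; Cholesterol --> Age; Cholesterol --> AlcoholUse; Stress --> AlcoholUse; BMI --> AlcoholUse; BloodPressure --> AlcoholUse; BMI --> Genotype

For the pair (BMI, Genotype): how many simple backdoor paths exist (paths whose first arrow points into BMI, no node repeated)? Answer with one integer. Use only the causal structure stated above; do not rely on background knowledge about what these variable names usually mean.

A backdoor path from BMI to Genotype is any simple undirected path whose first edge points into BMI (i.e. leaves BMI via a parent).
Parents of BMI: {BloodPressure}.
Enumerating:
  P1: BMI <- BloodPressure -> Stress <- Cholesterol -> Age -> Genotype
  P2: BMI <- BloodPressure -> Stress -> Genotype
  P3: BMI <- BloodPressure -> Stress -> AlcoholUse <- Cholesterol -> Age -> Genotype
  P4: BMI <- BloodPressure -> AlcoholUse <- Cholesterol -> Age -> Genotype
  P5: BMI <- BloodPressure -> AlcoholUse <- Cholesterol -> Stress -> Genotype
  P6: BMI <- BloodPressure -> AlcoholUse <- Stress <- Cholesterol -> Age -> Genotype
  P7: BMI <- BloodPressure -> AlcoholUse <- Stress -> Genotype
That exhausts the simple backdoor paths. Count: 7.

7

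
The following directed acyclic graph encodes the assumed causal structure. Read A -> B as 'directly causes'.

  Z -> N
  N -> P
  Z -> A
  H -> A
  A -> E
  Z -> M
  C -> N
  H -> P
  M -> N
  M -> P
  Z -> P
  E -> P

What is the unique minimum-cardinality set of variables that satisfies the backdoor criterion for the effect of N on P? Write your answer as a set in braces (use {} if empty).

Variables eligible for adjustment (non-descendants of N, excluding N and P): {A, C, E, H, M, Z}.
Backdoor paths from N to P:
  P1: N <- Z -> A <- H -> P
  P2: N <- Z -> A -> E -> P
  P3: N <- Z -> M -> P
  P4: N <- Z -> P
  P5: N <- M <- Z -> A <- H -> P
  P6: N <- M <- Z -> A -> E -> P
  P7: N <- M <- Z -> P
  P8: N <- M -> P
The empty set is not sufficient: P2 (N <- Z -> A -> E -> P) has no collider blocking it and no conditioned non-collider, so it is open.
Try {M, Z}:
  P1: blocked at fork node Z ∈ conditioning set.
  P2: blocked at fork node Z ∈ conditioning set.
  P3: blocked at fork node Z ∈ conditioning set.
  P4: blocked at fork node Z ∈ conditioning set.
  P5: blocked at chain node M ∈ conditioning set.
  P6: blocked at chain node M ∈ conditioning set.
  P7: blocked at chain node M ∈ conditioning set.
  P8: blocked at fork node M ∈ conditioning set.
{M, Z} contains no descendant of N and blocks every backdoor path.
Every element of {M, Z} is needed (dropping M leaves P8 open; dropping Z leaves P2 open), so no proper subset is valid.
Among all size-2 subsets of the eligible variables, only {M, Z} blocks every backdoor path, so it is the unique smallest valid adjustment set.

{M, Z}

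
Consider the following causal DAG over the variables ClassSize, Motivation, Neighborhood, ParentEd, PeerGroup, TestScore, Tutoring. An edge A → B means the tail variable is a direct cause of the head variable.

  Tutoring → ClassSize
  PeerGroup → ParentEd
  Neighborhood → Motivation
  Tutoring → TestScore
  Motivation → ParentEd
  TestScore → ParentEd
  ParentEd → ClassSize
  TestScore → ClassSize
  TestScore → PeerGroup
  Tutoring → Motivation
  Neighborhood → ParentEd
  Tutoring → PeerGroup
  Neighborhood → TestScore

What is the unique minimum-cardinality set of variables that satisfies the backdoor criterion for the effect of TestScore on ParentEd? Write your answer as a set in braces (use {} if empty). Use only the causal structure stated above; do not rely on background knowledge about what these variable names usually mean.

Variables eligible for adjustment (non-descendants of TestScore, excluding TestScore and ParentEd): {Motivation, Neighborhood, Tutoring}.
Backdoor paths from TestScore to ParentEd:
  P1: TestScore <- Neighborhood -> Motivation <- Tutoring -> PeerGroup -> ParentEd
  P2: TestScore <- Neighborhood -> Motivation <- Tutoring -> ClassSize <- ParentEd
  P3: TestScore <- Neighborhood -> Motivation -> ParentEd
  P4: TestScore <- Neighborhood -> ParentEd
  P5: TestScore <- Tutoring -> Motivation <- Neighborhood -> ParentEd
  P6: TestScore <- Tutoring -> Motivation -> ParentEd
  P7: TestScore <- Tutoring -> PeerGroup -> ParentEd
  P8: TestScore <- Tutoring -> ClassSize <- ParentEd
The empty set is not sufficient: P3 (TestScore <- Neighborhood -> Motivation -> ParentEd) has no collider blocking it and no conditioned non-collider, so it is open.
Try {Neighborhood, Tutoring}:
  P1: blocked at fork node Neighborhood ∈ conditioning set.
  P2: blocked at fork node Neighborhood ∈ conditioning set.
  P3: blocked at fork node Neighborhood ∈ conditioning set.
  P4: blocked at fork node Neighborhood ∈ conditioning set.
  P5: blocked at fork node Tutoring ∈ conditioning set.
  P6: blocked at fork node Tutoring ∈ conditioning set.
  P7: blocked at fork node Tutoring ∈ conditioning set.
  P8: blocked at fork node Tutoring ∈ conditioning set.
{Neighborhood, Tutoring} contains no descendant of TestScore and blocks every backdoor path.
Every element of {Neighborhood, Tutoring} is needed (dropping Neighborhood leaves P3 open; dropping Tutoring leaves P6 open), so no proper subset is valid.
Among all size-2 subsets of the eligible variables, only {Neighborhood, Tutoring} blocks every backdoor path, so it is the unique smallest valid adjustment set.

{Neighborhood, Tutoring}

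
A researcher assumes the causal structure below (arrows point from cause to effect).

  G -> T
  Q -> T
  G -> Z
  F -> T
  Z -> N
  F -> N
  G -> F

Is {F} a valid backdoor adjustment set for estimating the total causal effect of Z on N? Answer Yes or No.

Backdoor paths from Z to N (paths whose first edge points into Z):
  P1: Z <- G -> F -> N
  P2: Z <- G -> T <- F -> N
Condition 1 (no descendant of Z in the set): holds — descendants of Z are {N}; none are in {F}.
Condition 2 (every backdoor path blocked by {F}):
  P1: blocked at chain node F ∈ conditioning set.
  P2: blocked at collider T (neither it nor any descendant is in the conditioning set).
{F} satisfies the backdoor criterion.

Yes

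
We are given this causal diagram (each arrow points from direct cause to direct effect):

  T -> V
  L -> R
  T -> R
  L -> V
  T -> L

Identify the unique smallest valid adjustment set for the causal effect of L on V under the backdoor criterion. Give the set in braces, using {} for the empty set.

Variables eligible for adjustment (non-descendants of L, excluding L and V): {T}.
Backdoor paths from L to V:
  P1: L <- T -> V
The empty set is not sufficient: P1 (L <- T -> V) has no collider blocking it and no conditioned non-collider, so it is open.
Try {T}:
  P1: blocked at fork node T ∈ conditioning set.
{T} contains no descendant of L and blocks every backdoor path.
{T} is the unique smallest valid adjustment set.

{T}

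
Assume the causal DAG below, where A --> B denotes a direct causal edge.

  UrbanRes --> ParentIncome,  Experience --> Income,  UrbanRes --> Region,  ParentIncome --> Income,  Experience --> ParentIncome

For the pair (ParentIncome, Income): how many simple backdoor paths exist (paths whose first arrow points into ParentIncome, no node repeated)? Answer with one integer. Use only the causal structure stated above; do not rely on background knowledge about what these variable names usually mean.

A backdoor path from ParentIncome to Income is any simple undirected path whose first edge points into ParentIncome (i.e. leaves ParentIncome via a parent).
Parents of ParentIncome: {Experience, UrbanRes}.
Enumerating:
  P1: ParentIncome <- Experience -> Income
That exhausts the simple backdoor paths. Count: 1.

1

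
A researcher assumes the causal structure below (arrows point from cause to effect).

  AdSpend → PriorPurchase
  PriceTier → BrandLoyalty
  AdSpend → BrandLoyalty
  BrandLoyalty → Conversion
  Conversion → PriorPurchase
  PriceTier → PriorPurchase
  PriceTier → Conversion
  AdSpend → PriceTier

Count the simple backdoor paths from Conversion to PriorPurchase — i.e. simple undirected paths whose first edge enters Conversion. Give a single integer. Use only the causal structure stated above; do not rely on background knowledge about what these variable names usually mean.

A backdoor path from Conversion to PriorPurchase is any simple undirected path whose first edge points into Conversion (i.e. leaves Conversion via a parent).
Parents of Conversion: {BrandLoyalty, PriceTier}.
Enumerating:
  P1: Conversion <- PriceTier <- AdSpend -> PriorPurchase
  P2: Conversion <- PriceTier -> BrandLoyalty <- AdSpend -> PriorPurchase
  P3: Conversion <- PriceTier -> PriorPurchase
  P4: Conversion <- BrandLoyalty <- AdSpend -> PriceTier -> PriorPurchase
  P5: Conversion <- BrandLoyalty <- AdSpend -> PriorPurchase
  P6: Conversion <- BrandLoyalty <- PriceTier <- AdSpend -> PriorPurchase
  P7: Conversion <- BrandLoyalty <- PriceTier -> PriorPurchase
That exhausts the simple backdoor paths. Count: 7.

7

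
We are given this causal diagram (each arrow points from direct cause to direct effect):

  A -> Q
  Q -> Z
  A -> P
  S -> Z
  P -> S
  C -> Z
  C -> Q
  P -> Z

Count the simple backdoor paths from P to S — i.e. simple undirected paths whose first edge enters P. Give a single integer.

2

A backdoor path from P to S is any simple undirected path whose first edge points into P (i.e. leaves P via a parent).
Parents of P: {A}.
Enumerating:
  P1: P <- A -> Q <- C -> Z <- S
  P2: P <- A -> Q -> Z <- S
That exhausts the simple backdoor paths. Count: 2.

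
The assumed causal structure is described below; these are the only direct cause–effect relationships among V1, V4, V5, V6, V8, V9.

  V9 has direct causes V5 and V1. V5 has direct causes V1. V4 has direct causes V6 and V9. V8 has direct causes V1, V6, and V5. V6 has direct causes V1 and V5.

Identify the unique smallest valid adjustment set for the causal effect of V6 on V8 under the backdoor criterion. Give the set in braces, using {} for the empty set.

{V1, V5}

Variables eligible for adjustment (non-descendants of V6, excluding V6 and V8): {V1, V5, V9}.
Backdoor paths from V6 to V8:
  P1: V6 <- V1 -> V5 -> V8
  P2: V6 <- V1 -> V9 <- V5 -> V8
  P3: V6 <- V1 -> V8
  P4: V6 <- V5 <- V1 -> V8
  P5: V6 <- V5 -> V9 <- V1 -> V8
  P6: V6 <- V5 -> V8
The empty set is not sufficient: P1 (V6 <- V1 -> V5 -> V8) has no collider blocking it and no conditioned non-collider, so it is open.
Try {V1, V5}:
  P1: blocked at fork node V1 ∈ conditioning set.
  P2: blocked at fork node V1 ∈ conditioning set.
  P3: blocked at fork node V1 ∈ conditioning set.
  P4: blocked at chain node V5 ∈ conditioning set.
  P5: blocked at fork node V5 ∈ conditioning set.
  P6: blocked at fork node V5 ∈ conditioning set.
{V1, V5} contains no descendant of V6 and blocks every backdoor path.
Every element of {V1, V5} is needed (dropping V1 leaves P3 open; dropping V5 leaves P6 open), so no proper subset is valid.
Among all size-2 subsets of the eligible variables, only {V1, V5} blocks every backdoor path, so it is the unique smallest valid adjustment set.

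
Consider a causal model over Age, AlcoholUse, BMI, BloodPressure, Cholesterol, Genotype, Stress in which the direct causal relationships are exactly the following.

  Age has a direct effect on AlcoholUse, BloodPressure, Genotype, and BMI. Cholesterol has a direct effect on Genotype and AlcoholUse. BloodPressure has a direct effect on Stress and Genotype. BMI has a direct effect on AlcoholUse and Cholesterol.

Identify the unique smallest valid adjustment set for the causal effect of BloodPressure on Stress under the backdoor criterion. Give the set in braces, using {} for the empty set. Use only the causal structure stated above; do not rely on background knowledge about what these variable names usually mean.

{}

Variables eligible for adjustment (non-descendants of BloodPressure, excluding BloodPressure and Stress): {Age, AlcoholUse, BMI, Cholesterol}.
Backdoor paths from BloodPressure to Stress:
  (none)
With no backdoor paths the empty set already satisfies the criterion, and it is trivially minimal.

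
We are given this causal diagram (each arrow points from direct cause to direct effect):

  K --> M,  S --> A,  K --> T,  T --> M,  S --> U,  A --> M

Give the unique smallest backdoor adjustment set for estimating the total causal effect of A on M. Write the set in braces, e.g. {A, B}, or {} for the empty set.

Variables eligible for adjustment (non-descendants of A, excluding A and M): {K, S, T, U}.
Backdoor paths from A to M:
  (none)
With no backdoor paths the empty set already satisfies the criterion, and it is trivially minimal.

{}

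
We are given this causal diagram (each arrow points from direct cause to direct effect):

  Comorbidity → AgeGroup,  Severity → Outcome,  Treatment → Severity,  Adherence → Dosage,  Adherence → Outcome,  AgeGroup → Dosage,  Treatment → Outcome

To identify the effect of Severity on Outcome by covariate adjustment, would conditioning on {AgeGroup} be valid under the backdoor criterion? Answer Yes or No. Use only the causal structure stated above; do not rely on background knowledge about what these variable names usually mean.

Backdoor paths from Severity to Outcome (paths whose first edge points into Severity):
  P1: Severity <- Treatment -> Outcome
Condition 1 (no descendant of Severity in the set): holds — descendants of Severity are {Outcome}; none are in {AgeGroup}.
Condition 2 (every backdoor path blocked by {AgeGroup}):
  P1: open — no interior node is in the conditioning set.
{AgeGroup} does not satisfy the backdoor criterion.

No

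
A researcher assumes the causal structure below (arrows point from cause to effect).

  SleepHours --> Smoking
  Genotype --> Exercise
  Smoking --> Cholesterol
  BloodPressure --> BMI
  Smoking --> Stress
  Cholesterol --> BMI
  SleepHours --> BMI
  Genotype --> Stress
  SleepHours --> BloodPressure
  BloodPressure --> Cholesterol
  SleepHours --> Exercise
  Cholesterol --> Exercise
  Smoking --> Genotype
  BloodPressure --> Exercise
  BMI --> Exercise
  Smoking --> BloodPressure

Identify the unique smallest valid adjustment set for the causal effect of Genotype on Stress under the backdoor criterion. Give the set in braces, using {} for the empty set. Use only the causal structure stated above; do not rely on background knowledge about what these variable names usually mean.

{Smoking}

Variables eligible for adjustment (non-descendants of Genotype, excluding Genotype and Stress): {BMI, BloodPressure, Cholesterol, SleepHours, Smoking}.
Backdoor paths from Genotype to Stress:
  P1: Genotype <- Smoking -> Stress
The empty set is not sufficient: P1 (Genotype <- Smoking -> Stress) has no collider blocking it and no conditioned non-collider, so it is open.
Try {Smoking}:
  P1: blocked at fork node Smoking ∈ conditioning set.
{Smoking} contains no descendant of Genotype and blocks every backdoor path.
No other singleton works — e.g. {SleepHours} leaves P1 open — so {Smoking} is the unique smallest valid adjustment set.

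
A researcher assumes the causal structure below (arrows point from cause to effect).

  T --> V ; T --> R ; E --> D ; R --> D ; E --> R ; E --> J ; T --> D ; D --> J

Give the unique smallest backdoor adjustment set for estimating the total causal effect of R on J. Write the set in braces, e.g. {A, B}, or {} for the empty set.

Variables eligible for adjustment (non-descendants of R, excluding R and J): {E, T, V}.
Backdoor paths from R to J:
  P1: R <- E -> D -> J
  P2: R <- E -> J
  P3: R <- T -> D <- E -> J
  P4: R <- T -> D -> J
The empty set is not sufficient: P1 (R <- E -> D -> J) has no collider blocking it and no conditioned non-collider, so it is open.
Try {E, T}:
  P1: blocked at fork node E ∈ conditioning set.
  P2: blocked at fork node E ∈ conditioning set.
  P3: blocked at fork node T ∈ conditioning set.
  P4: blocked at fork node T ∈ conditioning set.
{E, T} contains no descendant of R and blocks every backdoor path.
Every element of {E, T} is needed (dropping E leaves P1 open; dropping T leaves P4 open), so no proper subset is valid.
Among all size-2 subsets of the eligible variables, only {E, T} blocks every backdoor path, so it is the unique smallest valid adjustment set.

{E, T}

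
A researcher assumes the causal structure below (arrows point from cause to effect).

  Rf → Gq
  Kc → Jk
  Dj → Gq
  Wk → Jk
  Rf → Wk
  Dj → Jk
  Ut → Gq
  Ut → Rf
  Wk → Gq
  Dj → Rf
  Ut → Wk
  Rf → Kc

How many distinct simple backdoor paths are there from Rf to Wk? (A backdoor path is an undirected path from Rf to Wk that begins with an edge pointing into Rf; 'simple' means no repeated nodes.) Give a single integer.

6

A backdoor path from Rf to Wk is any simple undirected path whose first edge points into Rf (i.e. leaves Rf via a parent).
Parents of Rf: {Dj, Ut}.
Enumerating:
  P1: Rf <- Dj -> Gq <- Ut -> Wk
  P2: Rf <- Dj -> Gq <- Wk
  P3: Rf <- Dj -> Jk <- Wk
  P4: Rf <- Ut -> Wk
  P5: Rf <- Ut -> Gq <- Dj -> Jk <- Wk
  P6: Rf <- Ut -> Gq <- Wk
That exhausts the simple backdoor paths. Count: 6.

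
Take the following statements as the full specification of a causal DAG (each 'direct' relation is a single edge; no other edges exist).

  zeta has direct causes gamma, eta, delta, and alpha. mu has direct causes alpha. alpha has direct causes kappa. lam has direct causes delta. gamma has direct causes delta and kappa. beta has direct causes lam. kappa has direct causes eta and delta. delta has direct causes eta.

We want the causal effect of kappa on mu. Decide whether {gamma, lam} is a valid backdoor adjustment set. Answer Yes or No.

No

Backdoor paths from kappa to mu (paths whose first edge points into kappa):
  P1: kappa <- eta -> delta -> gamma -> zeta <- alpha -> mu
  P2: kappa <- eta -> delta -> zeta <- alpha -> mu
  P3: kappa <- eta -> zeta <- alpha -> mu
  P4: kappa <- delta <- eta -> zeta <- alpha -> mu
  P5: kappa <- delta -> gamma -> zeta <- alpha -> mu
  P6: kappa <- delta -> zeta <- alpha -> mu
Condition 1 (no descendant of kappa in the set): FAILS — gamma is a descendant of kappa.
Condition 2 (every backdoor path blocked by {gamma, lam}):
  P1: blocked at chain node gamma ∈ conditioning set.
  P2: blocked at collider zeta (neither it nor any descendant is in the conditioning set).
  P3: blocked at collider zeta (neither it nor any descendant is in the conditioning set).
  P4: blocked at collider zeta (neither it nor any descendant is in the conditioning set).
  P5: blocked at chain node gamma ∈ conditioning set.
  P6: blocked at collider zeta (neither it nor any descendant is in the conditioning set).
{gamma, lam} does not satisfy the backdoor criterion.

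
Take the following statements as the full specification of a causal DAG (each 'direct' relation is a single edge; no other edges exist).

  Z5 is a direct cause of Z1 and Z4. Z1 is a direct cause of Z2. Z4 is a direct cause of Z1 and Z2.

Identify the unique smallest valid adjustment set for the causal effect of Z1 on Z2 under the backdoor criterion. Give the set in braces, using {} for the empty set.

Variables eligible for adjustment (non-descendants of Z1, excluding Z1 and Z2): {Z4, Z5}.
Backdoor paths from Z1 to Z2:
  P1: Z1 <- Z5 -> Z4 -> Z2
  P2: Z1 <- Z4 -> Z2
The empty set is not sufficient: P1 (Z1 <- Z5 -> Z4 -> Z2) has no collider blocking it and no conditioned non-collider, so it is open.
Try {Z4}:
  P1: blocked at chain node Z4 ∈ conditioning set.
  P2: blocked at fork node Z4 ∈ conditioning set.
{Z4} contains no descendant of Z1 and blocks every backdoor path.
No other singleton works — e.g. {Z5} leaves P2 open — so {Z4} is the unique smallest valid adjustment set.

{Z4}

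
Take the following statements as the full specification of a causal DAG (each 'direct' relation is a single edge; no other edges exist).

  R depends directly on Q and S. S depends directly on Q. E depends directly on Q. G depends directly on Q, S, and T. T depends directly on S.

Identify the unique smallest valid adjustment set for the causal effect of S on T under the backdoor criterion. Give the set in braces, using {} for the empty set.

Variables eligible for adjustment (non-descendants of S, excluding S and T): {E, Q}.
Backdoor paths from S to T:
  P1: S <- Q -> G <- T
Each backdoor path contains an unconditioned collider, so every path is already blocked with the empty conditioning set:
  P1: blocked at collider G (neither it nor any descendant is in the conditioning set).
The empty set is therefore the unique smallest valid set.

{}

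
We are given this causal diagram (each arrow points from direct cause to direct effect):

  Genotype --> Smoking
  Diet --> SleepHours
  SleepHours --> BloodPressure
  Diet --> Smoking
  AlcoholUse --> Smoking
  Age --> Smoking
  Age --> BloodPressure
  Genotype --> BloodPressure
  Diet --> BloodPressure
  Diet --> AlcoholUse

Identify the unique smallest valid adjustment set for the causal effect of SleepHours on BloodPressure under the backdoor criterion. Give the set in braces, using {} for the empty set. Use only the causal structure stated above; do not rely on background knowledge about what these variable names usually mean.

{Diet}

Variables eligible for adjustment (non-descendants of SleepHours, excluding SleepHours and BloodPressure): {Age, AlcoholUse, Diet, Genotype, Smoking}.
Backdoor paths from SleepHours to BloodPressure:
  P1: SleepHours <- Diet -> AlcoholUse -> Smoking <- Genotype -> BloodPressure
  P2: SleepHours <- Diet -> AlcoholUse -> Smoking <- Age -> BloodPressure
  P3: SleepHours <- Diet -> Smoking <- Genotype -> BloodPressure
  P4: SleepHours <- Diet -> Smoking <- Age -> BloodPressure
  P5: SleepHours <- Diet -> BloodPressure
The empty set is not sufficient: P5 (SleepHours <- Diet -> BloodPressure) has no collider blocking it and no conditioned non-collider, so it is open.
Try {Diet}:
  P1: blocked at fork node Diet ∈ conditioning set.
  P2: blocked at fork node Diet ∈ conditioning set.
  P3: blocked at fork node Diet ∈ conditioning set.
  P4: blocked at fork node Diet ∈ conditioning set.
  P5: blocked at fork node Diet ∈ conditioning set.
{Diet} contains no descendant of SleepHours and blocks every backdoor path.
No other singleton works — e.g. {Genotype} leaves P5 open — so {Diet} is the unique smallest valid adjustment set.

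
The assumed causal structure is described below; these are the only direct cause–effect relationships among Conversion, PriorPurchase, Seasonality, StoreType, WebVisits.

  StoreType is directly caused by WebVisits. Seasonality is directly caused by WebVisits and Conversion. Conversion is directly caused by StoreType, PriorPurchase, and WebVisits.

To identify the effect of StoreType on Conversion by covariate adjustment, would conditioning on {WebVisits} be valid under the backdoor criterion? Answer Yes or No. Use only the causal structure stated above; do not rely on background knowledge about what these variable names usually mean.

Yes

Backdoor paths from StoreType to Conversion (paths whose first edge points into StoreType):
  P1: StoreType <- WebVisits -> Conversion
  P2: StoreType <- WebVisits -> Seasonality <- Conversion
Condition 1 (no descendant of StoreType in the set): holds — descendants of StoreType are {Conversion, Seasonality}; none are in {WebVisits}.
Condition 2 (every backdoor path blocked by {WebVisits}):
  P1: blocked at fork node WebVisits ∈ conditioning set.
  P2: blocked at fork node WebVisits ∈ conditioning set.
{WebVisits} satisfies the backdoor criterion.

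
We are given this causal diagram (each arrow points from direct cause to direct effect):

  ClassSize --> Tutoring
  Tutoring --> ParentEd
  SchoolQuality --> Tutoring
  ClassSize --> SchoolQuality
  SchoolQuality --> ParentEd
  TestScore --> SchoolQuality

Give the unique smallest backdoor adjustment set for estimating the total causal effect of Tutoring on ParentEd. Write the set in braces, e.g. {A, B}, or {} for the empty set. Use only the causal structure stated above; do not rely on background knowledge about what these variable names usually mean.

Variables eligible for adjustment (non-descendants of Tutoring, excluding Tutoring and ParentEd): {ClassSize, SchoolQuality, TestScore}.
Backdoor paths from Tutoring to ParentEd:
  P1: Tutoring <- ClassSize -> SchoolQuality -> ParentEd
  P2: Tutoring <- SchoolQuality -> ParentEd
The empty set is not sufficient: P1 (Tutoring <- ClassSize -> SchoolQuality -> ParentEd) has no collider blocking it and no conditioned non-collider, so it is open.
Try {SchoolQuality}:
  P1: blocked at chain node SchoolQuality ∈ conditioning set.
  P2: blocked at fork node SchoolQuality ∈ conditioning set.
{SchoolQuality} contains no descendant of Tutoring and blocks every backdoor path.
No other singleton works — e.g. {TestScore} leaves P1 open — so {SchoolQuality} is the unique smallest valid adjustment set.

{SchoolQuality}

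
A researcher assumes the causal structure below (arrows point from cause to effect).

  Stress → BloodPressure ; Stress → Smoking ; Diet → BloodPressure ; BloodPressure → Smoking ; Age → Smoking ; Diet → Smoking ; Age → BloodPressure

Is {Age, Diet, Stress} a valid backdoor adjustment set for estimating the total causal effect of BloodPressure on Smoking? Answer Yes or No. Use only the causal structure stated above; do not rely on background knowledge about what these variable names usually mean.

Yes

Backdoor paths from BloodPressure to Smoking (paths whose first edge points into BloodPressure):
  P1: BloodPressure <- Diet -> Smoking
  P2: BloodPressure <- Age -> Smoking
  P3: BloodPressure <- Stress -> Smoking
Condition 1 (no descendant of BloodPressure in the set): holds — descendants of BloodPressure are {Smoking}; none are in {Age, Diet, Stress}.
Condition 2 (every backdoor path blocked by {Age, Diet, Stress}):
  P1: blocked at fork node Diet ∈ conditioning set.
  P2: blocked at fork node Age ∈ conditioning set.
  P3: blocked at fork node Stress ∈ conditioning set.
{Age, Diet, Stress} satisfies the backdoor criterion.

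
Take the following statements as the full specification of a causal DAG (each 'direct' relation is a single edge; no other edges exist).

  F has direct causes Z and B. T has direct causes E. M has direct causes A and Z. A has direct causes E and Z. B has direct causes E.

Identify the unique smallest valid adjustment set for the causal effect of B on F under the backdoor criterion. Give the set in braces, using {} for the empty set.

Variables eligible for adjustment (non-descendants of B, excluding B and F): {A, E, M, T, Z}.
Backdoor paths from B to F:
  P1: B <- E -> A <- Z -> F
  P2: B <- E -> A -> M <- Z -> F
Each backdoor path contains an unconditioned collider, so every path is already blocked with the empty conditioning set:
  P1: blocked at collider A (neither it nor any descendant is in the conditioning set).
  P2: blocked at collider M (neither it nor any descendant is in the conditioning set).
The empty set is therefore the unique smallest valid set.

{}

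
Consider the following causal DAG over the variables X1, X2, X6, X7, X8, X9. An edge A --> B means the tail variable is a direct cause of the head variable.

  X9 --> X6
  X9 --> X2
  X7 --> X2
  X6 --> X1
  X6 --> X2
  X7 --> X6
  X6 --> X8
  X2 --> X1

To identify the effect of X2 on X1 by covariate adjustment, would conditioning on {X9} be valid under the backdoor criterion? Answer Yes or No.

No

Backdoor paths from X2 to X1 (paths whose first edge points into X2):
  P1: X2 <- X7 -> X6 -> X1
  P2: X2 <- X9 -> X6 -> X1
  P3: X2 <- X6 -> X1
Condition 1 (no descendant of X2 in the set): holds — descendants of X2 are {X1}; none are in {X9}.
Condition 2 (every backdoor path blocked by {X9}):
  P1: open — no interior node is in the conditioning set.
  P2: blocked at fork node X9 ∈ conditioning set.
  P3: open — no interior node is in the conditioning set.
{X9} does not satisfy the backdoor criterion.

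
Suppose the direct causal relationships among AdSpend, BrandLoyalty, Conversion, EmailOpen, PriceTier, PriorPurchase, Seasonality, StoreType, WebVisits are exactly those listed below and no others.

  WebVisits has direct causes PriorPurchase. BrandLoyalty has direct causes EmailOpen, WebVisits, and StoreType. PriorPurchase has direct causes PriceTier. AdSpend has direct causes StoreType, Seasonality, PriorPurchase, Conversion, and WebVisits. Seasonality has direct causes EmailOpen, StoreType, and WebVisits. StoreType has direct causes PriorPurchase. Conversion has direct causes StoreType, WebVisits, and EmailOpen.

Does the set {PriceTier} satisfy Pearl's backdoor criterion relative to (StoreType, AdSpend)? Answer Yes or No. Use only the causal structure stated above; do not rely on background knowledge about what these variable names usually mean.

No

Backdoor paths from StoreType to AdSpend (paths whose first edge points into StoreType):
  P1: StoreType <- PriorPurchase -> WebVisits -> Seasonality <- EmailOpen -> Conversion -> AdSpend
  P2: StoreType <- PriorPurchase -> WebVisits -> Seasonality -> AdSpend
  P3: StoreType <- PriorPurchase -> WebVisits -> BrandLoyalty <- EmailOpen -> Seasonality -> AdSpend
  P4: StoreType <- PriorPurchase -> WebVisits -> BrandLoyalty <- EmailOpen -> Conversion -> AdSpend
  P5: StoreType <- PriorPurchase -> WebVisits -> Conversion <- EmailOpen -> Seasonality -> AdSpend
  P6: StoreType <- PriorPurchase -> WebVisits -> Conversion -> AdSpend
  P7: StoreType <- PriorPurchase -> WebVisits -> AdSpend
  P8: StoreType <- PriorPurchase -> AdSpend
Condition 1 (no descendant of StoreType in the set): holds — descendants of StoreType are {AdSpend, BrandLoyalty, Conversion, Seasonality}; none are in {PriceTier}.
Condition 2 (every backdoor path blocked by {PriceTier}):
  P1: blocked at collider Seasonality (neither it nor any descendant is in the conditioning set).
  P2: open — no interior node is in the conditioning set.
  P3: blocked at collider BrandLoyalty (neither it nor any descendant is in the conditioning set).
  P4: blocked at collider BrandLoyalty (neither it nor any descendant is in the conditioning set).
  P5: blocked at collider Conversion (neither it nor any descendant is in the conditioning set).
  P6: open — no interior node is in the conditioning set.
  P7: open — no interior node is in the conditioning set.
  P8: open — no interior node is in the conditioning set.
{PriceTier} does not satisfy the backdoor criterion.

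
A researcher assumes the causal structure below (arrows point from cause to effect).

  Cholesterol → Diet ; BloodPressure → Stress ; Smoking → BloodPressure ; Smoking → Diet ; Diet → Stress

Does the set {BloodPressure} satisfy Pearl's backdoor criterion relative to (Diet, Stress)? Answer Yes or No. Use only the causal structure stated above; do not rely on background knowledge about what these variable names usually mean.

Backdoor paths from Diet to Stress (paths whose first edge points into Diet):
  P1: Diet <- Smoking -> BloodPressure -> Stress
Condition 1 (no descendant of Diet in the set): holds — descendants of Diet are {Stress}; none are in {BloodPressure}.
Condition 2 (every backdoor path blocked by {BloodPressure}):
  P1: blocked at chain node BloodPressure ∈ conditioning set.
{BloodPressure} satisfies the backdoor criterion.

Yes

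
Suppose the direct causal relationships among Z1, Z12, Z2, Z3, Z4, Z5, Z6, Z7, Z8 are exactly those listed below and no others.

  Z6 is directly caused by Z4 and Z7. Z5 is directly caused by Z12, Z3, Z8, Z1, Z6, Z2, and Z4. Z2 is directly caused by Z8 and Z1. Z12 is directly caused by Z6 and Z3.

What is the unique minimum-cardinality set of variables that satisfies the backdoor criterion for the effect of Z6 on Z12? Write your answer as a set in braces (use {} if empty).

Variables eligible for adjustment (non-descendants of Z6, excluding Z6 and Z12): {Z1, Z2, Z3, Z4, Z7, Z8}.
Backdoor paths from Z6 to Z12:
  P1: Z6 <- Z4 -> Z5 <- Z3 -> Z12
  P2: Z6 <- Z4 -> Z5 <- Z12
Each backdoor path contains an unconditioned collider, so every path is already blocked with the empty conditioning set:
  P1: blocked at collider Z5 (neither it nor any descendant is in the conditioning set).
  P2: blocked at collider Z5 (neither it nor any descendant is in the conditioning set).
The empty set is therefore the unique smallest valid set.

{}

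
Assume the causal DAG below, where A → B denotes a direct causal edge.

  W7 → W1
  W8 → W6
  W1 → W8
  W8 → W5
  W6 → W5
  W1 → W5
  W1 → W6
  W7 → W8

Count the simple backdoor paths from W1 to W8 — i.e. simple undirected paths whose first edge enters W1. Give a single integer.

1

A backdoor path from W1 to W8 is any simple undirected path whose first edge points into W1 (i.e. leaves W1 via a parent).
Parents of W1: {W7}.
Enumerating:
  P1: W1 <- W7 -> W8
That exhausts the simple backdoor paths. Count: 1.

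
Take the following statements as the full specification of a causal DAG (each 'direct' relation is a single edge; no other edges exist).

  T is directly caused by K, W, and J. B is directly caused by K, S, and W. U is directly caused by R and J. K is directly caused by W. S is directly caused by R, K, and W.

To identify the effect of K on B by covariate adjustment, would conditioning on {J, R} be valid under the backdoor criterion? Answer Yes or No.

Backdoor paths from K to B (paths whose first edge points into K):
  P1: K <- W -> S -> B
  P2: K <- W -> B
  P3: K <- W -> T <- J -> U <- R -> S -> B
Condition 1 (no descendant of K in the set): holds — descendants of K are {B, S, T}; none are in {J, R}.
Condition 2 (every backdoor path blocked by {J, R}):
  P1: open — no interior node is in the conditioning set.
  P2: open — no interior node is in the conditioning set.
  P3: blocked at collider T (neither it nor any descendant is in the conditioning set).
{J, R} does not satisfy the backdoor criterion.

No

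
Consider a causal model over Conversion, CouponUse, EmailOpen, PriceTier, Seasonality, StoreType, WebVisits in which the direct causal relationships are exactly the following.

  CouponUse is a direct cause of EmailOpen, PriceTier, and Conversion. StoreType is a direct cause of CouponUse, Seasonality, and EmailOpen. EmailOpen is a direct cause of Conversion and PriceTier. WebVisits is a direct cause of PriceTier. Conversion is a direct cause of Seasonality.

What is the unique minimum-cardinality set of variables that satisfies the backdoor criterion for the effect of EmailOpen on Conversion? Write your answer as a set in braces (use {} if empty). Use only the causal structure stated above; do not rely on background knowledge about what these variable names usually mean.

{CouponUse}

Variables eligible for adjustment (non-descendants of EmailOpen, excluding EmailOpen and Conversion): {CouponUse, StoreType, WebVisits}.
Backdoor paths from EmailOpen to Conversion:
  P1: EmailOpen <- StoreType -> CouponUse -> Conversion
  P2: EmailOpen <- StoreType -> Seasonality <- Conversion
  P3: EmailOpen <- CouponUse <- StoreType -> Seasonality <- Conversion
  P4: EmailOpen <- CouponUse -> Conversion
The empty set is not sufficient: P1 (EmailOpen <- StoreType -> CouponUse -> Conversion) has no collider blocking it and no conditioned non-collider, so it is open.
Try {CouponUse}:
  P1: blocked at chain node CouponUse ∈ conditioning set.
  P2: blocked at collider Seasonality (neither it nor any descendant is in the conditioning set).
  P3: blocked at chain node CouponUse ∈ conditioning set.
  P4: blocked at fork node CouponUse ∈ conditioning set.
{CouponUse} contains no descendant of EmailOpen and blocks every backdoor path.
No other singleton works — e.g. {StoreType} leaves P4 open — so {CouponUse} is the unique smallest valid adjustment set.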